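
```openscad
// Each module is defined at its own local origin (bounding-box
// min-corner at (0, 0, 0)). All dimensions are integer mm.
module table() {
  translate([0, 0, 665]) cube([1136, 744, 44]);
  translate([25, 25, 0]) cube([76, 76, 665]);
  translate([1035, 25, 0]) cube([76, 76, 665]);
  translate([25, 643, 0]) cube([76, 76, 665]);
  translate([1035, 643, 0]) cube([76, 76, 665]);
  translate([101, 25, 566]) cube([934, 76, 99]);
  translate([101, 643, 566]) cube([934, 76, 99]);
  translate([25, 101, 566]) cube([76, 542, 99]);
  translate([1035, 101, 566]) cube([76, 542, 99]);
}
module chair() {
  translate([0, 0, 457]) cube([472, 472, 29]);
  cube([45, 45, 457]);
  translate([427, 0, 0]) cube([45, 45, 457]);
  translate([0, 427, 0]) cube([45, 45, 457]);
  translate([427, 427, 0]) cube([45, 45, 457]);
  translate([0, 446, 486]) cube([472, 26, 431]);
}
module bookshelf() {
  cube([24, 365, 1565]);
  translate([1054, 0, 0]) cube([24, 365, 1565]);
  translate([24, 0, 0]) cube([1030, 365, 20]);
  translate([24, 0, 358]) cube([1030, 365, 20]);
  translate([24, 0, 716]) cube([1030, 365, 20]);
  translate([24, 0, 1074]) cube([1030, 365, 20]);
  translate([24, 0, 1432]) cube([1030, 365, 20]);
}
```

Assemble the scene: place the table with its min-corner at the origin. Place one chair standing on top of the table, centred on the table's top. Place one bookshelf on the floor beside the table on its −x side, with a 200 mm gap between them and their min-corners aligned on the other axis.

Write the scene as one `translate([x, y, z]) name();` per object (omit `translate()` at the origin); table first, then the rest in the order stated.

table();
translate([332, 136, 709]) chair();
translate([-1278, 0, 0]) bookshelf();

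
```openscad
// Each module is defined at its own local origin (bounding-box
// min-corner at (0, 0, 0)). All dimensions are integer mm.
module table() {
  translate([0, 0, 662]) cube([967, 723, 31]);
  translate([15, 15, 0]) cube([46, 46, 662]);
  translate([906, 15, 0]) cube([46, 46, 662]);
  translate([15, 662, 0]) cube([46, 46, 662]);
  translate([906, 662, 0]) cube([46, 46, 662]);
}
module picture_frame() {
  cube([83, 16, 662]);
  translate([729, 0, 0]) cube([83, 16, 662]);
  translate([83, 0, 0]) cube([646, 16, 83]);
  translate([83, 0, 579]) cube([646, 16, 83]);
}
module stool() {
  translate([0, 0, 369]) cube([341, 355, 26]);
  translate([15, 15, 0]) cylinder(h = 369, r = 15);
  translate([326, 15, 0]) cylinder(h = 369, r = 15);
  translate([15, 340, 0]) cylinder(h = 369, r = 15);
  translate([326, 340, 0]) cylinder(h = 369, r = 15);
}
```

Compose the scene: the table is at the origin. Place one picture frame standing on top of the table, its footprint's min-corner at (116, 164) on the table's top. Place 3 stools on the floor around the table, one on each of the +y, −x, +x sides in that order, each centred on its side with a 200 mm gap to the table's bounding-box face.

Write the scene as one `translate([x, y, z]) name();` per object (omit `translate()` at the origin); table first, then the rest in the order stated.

table();
translate([116, 164, 693]) picture_frame();
translate([313, 923, 0]) stool();
translate([-541, 184, 0]) stool();
translate([1167, 184, 0]) stool();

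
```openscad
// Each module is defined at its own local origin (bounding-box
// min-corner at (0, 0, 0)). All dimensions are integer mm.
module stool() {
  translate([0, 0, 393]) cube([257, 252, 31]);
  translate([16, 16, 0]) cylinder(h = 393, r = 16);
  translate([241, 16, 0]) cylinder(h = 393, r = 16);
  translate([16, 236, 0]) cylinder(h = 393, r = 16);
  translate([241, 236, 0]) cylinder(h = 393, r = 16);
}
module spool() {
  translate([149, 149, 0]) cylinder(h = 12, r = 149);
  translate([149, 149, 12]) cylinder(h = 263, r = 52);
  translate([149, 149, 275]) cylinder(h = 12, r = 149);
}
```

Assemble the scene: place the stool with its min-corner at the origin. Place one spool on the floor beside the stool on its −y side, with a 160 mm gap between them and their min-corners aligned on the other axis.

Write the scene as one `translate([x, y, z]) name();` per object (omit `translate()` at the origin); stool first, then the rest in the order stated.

stool();
translate([0, -458, 0]) spool();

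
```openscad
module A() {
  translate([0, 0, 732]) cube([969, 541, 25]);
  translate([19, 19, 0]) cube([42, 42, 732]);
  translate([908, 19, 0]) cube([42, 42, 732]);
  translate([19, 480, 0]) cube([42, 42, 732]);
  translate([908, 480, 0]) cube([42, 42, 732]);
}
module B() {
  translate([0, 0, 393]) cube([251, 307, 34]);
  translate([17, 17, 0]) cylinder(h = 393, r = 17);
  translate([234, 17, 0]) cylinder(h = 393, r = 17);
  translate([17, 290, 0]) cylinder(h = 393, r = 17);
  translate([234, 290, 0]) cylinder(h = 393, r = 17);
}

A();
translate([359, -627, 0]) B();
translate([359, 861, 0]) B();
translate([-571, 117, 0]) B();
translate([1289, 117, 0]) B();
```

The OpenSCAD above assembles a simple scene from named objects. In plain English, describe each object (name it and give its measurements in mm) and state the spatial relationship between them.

A is a rectangular dining table. The top is 969×541×25 mm with its upper surface at z = 757 mm. It stands on four 42×42 mm square legs, each inset 19 mm from the nearest pair of top edges, running from the floor to the underside of the top.

B is a simple wooden stool: a rectangular seat 251 mm (x) by 307 mm (y), 34 mm thick, top face at z = 427 mm, on four round legs, each 34 mm in diameter. The legs rest on z = 0, each leg's axis is inset half a diameter from the nearest pair of seat edges (so the leg's bounding box is flush with the corner).

Four stools sit around the table at the −y, +y, −x, +x sides.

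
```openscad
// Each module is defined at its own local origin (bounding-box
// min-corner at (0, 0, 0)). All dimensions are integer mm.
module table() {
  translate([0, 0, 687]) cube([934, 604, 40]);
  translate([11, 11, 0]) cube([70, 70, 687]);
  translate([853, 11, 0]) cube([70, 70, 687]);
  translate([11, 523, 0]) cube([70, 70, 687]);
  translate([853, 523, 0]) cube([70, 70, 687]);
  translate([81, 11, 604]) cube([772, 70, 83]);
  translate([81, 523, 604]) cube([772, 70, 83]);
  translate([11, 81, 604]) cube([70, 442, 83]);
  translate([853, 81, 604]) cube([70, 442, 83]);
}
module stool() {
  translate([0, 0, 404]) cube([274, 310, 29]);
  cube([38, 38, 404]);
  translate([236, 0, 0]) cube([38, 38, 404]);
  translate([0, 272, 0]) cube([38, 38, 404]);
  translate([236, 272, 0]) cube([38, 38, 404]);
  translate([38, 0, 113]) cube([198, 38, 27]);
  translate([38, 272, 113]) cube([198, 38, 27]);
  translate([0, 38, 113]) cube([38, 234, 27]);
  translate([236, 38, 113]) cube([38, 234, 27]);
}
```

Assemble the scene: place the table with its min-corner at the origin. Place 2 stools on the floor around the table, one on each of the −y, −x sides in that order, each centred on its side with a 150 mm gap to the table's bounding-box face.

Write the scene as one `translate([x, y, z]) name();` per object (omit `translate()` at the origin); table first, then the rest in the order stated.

table();
translate([330, -460, 0]) stool();
translate([-424, 147, 0]) stool();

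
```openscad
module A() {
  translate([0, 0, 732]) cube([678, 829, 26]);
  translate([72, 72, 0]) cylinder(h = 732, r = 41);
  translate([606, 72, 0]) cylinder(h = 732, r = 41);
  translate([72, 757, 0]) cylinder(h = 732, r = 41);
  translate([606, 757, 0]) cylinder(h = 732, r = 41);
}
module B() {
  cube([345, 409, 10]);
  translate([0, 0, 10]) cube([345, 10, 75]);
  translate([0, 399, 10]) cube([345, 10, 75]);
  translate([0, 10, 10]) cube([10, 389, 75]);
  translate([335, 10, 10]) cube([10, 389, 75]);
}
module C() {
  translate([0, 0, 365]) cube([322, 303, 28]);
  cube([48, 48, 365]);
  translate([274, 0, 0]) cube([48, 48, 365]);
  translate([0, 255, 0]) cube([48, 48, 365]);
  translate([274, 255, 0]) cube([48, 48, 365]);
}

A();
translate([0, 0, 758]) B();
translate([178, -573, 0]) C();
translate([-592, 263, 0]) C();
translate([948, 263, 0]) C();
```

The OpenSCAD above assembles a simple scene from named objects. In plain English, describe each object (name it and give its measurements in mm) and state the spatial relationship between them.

A is a table with a 678×829 mm rectangular top, 26 mm thick, top surface at z = 758 mm, supported by four round legs of 82 mm diameter, each leg's bounding box inset 31 mm from the nearest pair of top edges, running from the floor.

B is an open storage box with external size 345×409×85 mm and wall thickness 10 mm (the base is also 10 mm thick). The base covers the whole footprint; the four walls stand on the base, with the y-facing walls full-width and the x-facing walls fitting between their inner faces.

C is a four-legged stool. The seat is a 322×303×28 mm slab whose top surface is at z = 393 mm; four square legs, each 48×48 mm in cross-section, run from the floor (z = 0) to the underside of the seat, each flush with a corner of the seat.

The open box is on top of the table. Three stools sit around the table at the −y, −x, +x sides.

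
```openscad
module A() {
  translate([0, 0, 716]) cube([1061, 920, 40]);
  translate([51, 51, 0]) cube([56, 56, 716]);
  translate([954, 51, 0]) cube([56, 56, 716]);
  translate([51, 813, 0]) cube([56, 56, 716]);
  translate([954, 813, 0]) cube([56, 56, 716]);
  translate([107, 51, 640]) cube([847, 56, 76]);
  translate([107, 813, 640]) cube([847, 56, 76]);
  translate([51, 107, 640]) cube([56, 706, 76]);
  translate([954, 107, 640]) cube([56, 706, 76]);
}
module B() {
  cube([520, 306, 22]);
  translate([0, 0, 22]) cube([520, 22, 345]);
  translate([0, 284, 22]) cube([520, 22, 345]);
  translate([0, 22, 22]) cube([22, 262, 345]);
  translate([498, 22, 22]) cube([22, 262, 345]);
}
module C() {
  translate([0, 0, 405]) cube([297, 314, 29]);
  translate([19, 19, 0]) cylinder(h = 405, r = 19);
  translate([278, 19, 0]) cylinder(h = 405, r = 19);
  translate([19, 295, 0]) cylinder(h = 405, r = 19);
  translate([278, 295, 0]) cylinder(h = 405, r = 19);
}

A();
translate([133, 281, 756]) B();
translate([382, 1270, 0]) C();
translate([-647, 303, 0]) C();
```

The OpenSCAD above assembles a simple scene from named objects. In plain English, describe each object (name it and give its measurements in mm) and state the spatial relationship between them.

A is a table: top 1061 mm (x) × 920 mm (y), 40 mm thick, upper face at z = 756 mm, on four 56×56 mm square legs, each inset 51 mm from the nearest pair of top edges, running from z = 0 to the bottom of the top. Four apron rails, 56 mm thick and 76 mm tall, run between adjacent legs with their top edges flush with the underside of the top and their outer faces flush with the legs' outer faces.

B is an open storage box with external size 520×306×367 mm and wall thickness 22 mm (the base is also 22 mm thick). The base covers the whole footprint; the four walls stand on the base, with the y-facing walls full-width and the x-facing walls fitting between their inner faces.

C is a four-legged stool. The seat is 297×314 mm, 29 mm thick, top at z = 434 mm. It stands on four round legs, each 38 mm in diameter, from z = 0 to the seat underside, each leg's axis is inset half a diameter from the nearest pair of seat edges (so the leg's bounding box is flush with the corner).

The open box is on top of the table. Two stools sit around the table at the +y, −x sides.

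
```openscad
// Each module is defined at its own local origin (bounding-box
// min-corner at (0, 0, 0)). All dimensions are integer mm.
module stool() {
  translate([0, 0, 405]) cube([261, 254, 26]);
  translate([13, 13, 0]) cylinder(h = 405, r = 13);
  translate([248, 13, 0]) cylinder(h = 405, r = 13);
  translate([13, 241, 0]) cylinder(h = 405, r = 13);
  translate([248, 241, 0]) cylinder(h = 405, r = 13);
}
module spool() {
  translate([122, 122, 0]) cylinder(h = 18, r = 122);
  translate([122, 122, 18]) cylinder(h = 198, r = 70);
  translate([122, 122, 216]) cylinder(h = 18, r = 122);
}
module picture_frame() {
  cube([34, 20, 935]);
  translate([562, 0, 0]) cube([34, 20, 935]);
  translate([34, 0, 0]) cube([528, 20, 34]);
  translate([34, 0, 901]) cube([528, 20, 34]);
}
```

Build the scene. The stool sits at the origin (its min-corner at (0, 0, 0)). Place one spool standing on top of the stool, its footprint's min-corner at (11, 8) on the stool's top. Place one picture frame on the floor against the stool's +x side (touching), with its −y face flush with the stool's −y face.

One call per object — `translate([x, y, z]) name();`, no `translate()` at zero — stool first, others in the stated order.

stool();
translate([11, 8, 431]) spool();
translate([261, 0, 0]) picture_frame();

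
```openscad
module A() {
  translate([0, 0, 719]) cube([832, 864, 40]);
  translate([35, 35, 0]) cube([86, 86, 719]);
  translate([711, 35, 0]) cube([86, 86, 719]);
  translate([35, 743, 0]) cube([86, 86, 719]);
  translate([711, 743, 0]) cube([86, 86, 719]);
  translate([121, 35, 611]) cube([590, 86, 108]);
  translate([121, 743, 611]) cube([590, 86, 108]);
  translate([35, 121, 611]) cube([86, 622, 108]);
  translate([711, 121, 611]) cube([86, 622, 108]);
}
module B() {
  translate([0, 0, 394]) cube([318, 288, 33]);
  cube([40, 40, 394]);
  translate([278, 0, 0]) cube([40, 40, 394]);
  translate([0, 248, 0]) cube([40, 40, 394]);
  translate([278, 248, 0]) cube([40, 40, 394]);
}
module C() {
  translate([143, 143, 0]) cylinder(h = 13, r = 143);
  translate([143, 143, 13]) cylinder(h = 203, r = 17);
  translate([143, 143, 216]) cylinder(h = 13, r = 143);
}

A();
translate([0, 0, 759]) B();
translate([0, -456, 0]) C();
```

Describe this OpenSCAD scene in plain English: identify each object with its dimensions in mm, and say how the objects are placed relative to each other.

A is a table with a 832×864 mm rectangular top, 40 mm thick, top surface at z = 759 mm, supported by four 86×86 mm square legs, each inset 35 mm from the nearest pair of top edges, running from the floor. Four apron rails, 86 mm thick and 108 mm tall, run between adjacent legs with their top edges flush with the underside of the top and their outer faces flush with the legs' outer faces.

B is a simple wooden stool: a rectangular seat 318 mm (x) by 288 mm (y), 33 mm thick, top face at z = 427 mm, on four square legs, each 40×40 mm in cross-section. The legs rest on z = 0, each flush with a corner of the seat.

C is a spool: two coaxial disc flanges of radius 143 mm and thickness 13 mm, joined by a core cylinder of radius 17 mm and height 203 mm. The lower flange rests on z = 0 and the three cylinders share a vertical axis.

The stool is on top of the table. The spool is on the floor beside the table on its −y side.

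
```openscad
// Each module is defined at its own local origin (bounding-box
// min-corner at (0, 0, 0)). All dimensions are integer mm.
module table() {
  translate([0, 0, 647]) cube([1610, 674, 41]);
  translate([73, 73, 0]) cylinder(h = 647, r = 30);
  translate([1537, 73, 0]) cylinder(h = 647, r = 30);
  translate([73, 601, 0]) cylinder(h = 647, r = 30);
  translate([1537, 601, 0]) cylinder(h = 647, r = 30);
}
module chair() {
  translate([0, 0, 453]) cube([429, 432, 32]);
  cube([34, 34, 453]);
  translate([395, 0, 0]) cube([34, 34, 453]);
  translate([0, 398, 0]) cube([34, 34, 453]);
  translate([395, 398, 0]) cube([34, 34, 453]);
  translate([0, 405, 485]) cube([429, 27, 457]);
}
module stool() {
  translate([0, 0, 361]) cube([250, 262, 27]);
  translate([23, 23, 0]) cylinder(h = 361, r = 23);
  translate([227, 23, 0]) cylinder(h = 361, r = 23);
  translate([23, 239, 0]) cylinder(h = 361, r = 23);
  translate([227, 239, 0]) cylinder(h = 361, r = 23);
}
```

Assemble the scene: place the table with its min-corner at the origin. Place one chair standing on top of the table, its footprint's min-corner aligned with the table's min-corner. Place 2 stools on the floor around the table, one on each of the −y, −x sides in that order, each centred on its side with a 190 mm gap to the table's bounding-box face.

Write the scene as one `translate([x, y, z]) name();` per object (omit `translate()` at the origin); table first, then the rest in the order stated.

table();
translate([0, 0, 688]) chair();
translate([680, -452, 0]) stool();
translate([-440, 206, 0]) stool();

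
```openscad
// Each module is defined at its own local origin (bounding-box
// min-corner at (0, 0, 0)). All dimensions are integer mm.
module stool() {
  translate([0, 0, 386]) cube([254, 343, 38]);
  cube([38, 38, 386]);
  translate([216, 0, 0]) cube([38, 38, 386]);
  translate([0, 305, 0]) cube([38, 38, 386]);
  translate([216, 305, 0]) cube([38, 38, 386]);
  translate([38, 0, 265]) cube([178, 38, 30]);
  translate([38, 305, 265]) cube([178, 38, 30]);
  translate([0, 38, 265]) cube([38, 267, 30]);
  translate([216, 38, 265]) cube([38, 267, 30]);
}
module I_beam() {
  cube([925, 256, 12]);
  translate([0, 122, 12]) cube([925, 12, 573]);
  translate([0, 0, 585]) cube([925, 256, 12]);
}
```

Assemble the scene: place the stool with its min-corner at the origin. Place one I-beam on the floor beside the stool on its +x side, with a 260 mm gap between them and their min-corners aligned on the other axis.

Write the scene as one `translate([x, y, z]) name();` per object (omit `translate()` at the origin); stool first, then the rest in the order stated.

stool();
translate([514, 0, 0]) I_beam();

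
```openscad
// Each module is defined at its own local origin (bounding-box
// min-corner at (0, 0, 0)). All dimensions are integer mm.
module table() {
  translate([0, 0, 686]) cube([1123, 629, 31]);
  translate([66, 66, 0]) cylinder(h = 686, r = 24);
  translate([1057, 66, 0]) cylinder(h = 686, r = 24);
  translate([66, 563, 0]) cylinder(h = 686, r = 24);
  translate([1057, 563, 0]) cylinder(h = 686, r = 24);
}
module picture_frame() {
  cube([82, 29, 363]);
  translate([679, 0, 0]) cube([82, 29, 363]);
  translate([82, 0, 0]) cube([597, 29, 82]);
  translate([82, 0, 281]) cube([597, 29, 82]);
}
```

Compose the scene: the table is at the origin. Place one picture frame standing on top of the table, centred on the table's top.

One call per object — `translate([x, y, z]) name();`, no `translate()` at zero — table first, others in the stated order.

table();
translate([181, 300, 717]) picture_frame();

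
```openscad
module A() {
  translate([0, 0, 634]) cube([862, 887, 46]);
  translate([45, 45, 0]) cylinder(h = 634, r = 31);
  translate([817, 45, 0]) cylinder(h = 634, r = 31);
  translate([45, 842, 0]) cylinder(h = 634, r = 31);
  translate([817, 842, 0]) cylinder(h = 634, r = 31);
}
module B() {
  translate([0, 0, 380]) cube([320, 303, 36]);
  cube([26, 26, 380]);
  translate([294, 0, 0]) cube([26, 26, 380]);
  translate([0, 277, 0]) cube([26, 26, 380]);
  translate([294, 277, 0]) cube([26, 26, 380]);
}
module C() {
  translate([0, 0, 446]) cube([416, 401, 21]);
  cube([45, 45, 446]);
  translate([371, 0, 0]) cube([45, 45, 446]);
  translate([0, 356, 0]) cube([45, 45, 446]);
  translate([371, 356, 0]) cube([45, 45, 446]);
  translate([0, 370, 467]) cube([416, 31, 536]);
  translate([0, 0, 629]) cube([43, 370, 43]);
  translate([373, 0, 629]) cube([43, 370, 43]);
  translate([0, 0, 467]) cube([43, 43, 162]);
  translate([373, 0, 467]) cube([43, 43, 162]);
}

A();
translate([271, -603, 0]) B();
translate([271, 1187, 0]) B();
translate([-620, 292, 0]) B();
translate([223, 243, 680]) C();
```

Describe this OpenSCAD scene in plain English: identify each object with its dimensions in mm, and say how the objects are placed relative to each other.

A is a rectangular dining table. The top is 862×887×46 mm with its upper surface at z = 680 mm. It stands on four round legs of 62 mm diameter, each leg's bounding box inset 14 mm from the nearest pair of top edges, running from the floor to the underside of the top.

B is a four-legged stool. The seat is 320×303 mm, 36 mm thick, top at z = 416 mm. It stands on four square legs, each 26×26 mm in cross-section, from z = 0 to the seat underside, each flush with a corner of the seat.

C is a chair: 416×401 mm seat, 21 mm thick, top at z = 467 mm, on four 45 mm square corner legs flush with the seat edges. A 31 mm thick backrest slab spans the full seat width, extending 536 mm above the seat top, its back face flush with the seat's +y edge. Two armrests of 43×43 mm section run along each side from the seat's front edge to the front of the backrest, top faces 205 mm above the seat top and outer faces flush with the seat's x-edges; a 43×43 mm post under the front of each armrest stands on the seat at the front corner.

Three stools sit around the table at the −y, +y, −x sides. The chair is on top of the table, centred.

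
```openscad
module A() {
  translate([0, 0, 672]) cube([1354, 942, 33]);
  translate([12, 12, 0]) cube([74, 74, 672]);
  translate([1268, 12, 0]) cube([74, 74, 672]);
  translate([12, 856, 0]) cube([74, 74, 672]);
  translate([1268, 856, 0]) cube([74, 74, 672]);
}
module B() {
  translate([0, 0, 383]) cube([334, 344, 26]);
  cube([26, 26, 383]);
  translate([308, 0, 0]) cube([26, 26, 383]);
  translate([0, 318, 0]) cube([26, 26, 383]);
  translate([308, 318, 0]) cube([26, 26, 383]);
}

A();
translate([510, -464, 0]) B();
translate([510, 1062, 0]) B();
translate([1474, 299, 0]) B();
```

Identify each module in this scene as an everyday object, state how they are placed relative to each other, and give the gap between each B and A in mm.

A is a table. B is a stool. Three stools sit around the table at the −y, +y, +x sides. The gap between each stool and the table is 120 mm.

Each stool's nearest face is 120 mm from the table's bounding box.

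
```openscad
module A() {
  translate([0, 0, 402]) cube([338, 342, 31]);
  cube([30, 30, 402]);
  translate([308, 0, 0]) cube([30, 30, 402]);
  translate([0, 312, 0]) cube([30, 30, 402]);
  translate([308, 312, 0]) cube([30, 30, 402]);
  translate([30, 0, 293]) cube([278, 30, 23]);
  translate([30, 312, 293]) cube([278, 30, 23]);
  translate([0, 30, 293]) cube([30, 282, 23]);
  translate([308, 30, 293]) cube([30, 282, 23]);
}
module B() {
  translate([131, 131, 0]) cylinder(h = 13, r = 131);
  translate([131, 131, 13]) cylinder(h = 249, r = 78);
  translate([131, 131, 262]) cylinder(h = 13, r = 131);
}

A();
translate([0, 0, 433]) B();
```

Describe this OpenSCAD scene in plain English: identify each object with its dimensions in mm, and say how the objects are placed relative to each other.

A is a four-legged stool. The seat is a 338×342×31 mm slab whose top surface is at z = 433 mm; four square legs, each 30×30 mm in cross-section, run from the floor (z = 0) to the underside of the seat, each flush with a corner of the seat. Four stretchers, 30 mm wide and 23 mm tall, connect adjacent legs with their undersides at z = 293 mm, each running between the inner faces of the legs it joins and aligned with the legs' outer faces on the other axis.

B is a spool: two coaxial disc flanges of radius 131 mm and thickness 13 mm, joined by a core cylinder of radius 78 mm and height 249 mm. The lower flange rests on z = 0 and the three cylinders share a vertical axis.

The spool is on top of the stool.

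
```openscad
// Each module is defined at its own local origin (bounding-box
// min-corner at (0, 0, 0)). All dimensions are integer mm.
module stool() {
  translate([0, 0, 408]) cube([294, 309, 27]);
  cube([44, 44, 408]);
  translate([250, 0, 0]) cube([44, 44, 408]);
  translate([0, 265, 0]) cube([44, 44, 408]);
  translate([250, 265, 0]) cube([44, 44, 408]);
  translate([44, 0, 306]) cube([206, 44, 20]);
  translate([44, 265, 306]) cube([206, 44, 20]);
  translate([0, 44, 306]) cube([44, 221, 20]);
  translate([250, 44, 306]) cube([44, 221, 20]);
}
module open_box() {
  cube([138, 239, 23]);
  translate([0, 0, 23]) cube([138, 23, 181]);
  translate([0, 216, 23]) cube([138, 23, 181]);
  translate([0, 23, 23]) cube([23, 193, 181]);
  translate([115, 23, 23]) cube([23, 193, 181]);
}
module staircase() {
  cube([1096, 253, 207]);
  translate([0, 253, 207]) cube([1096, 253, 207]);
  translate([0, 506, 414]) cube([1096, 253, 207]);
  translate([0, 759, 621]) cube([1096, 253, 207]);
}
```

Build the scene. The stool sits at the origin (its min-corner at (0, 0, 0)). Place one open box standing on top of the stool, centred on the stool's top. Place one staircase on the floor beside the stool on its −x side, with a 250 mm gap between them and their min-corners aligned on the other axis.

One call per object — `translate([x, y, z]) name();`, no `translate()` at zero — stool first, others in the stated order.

stool();
translate([78, 35, 435]) open_box();
translate([-1346, 0, 0]) staircase();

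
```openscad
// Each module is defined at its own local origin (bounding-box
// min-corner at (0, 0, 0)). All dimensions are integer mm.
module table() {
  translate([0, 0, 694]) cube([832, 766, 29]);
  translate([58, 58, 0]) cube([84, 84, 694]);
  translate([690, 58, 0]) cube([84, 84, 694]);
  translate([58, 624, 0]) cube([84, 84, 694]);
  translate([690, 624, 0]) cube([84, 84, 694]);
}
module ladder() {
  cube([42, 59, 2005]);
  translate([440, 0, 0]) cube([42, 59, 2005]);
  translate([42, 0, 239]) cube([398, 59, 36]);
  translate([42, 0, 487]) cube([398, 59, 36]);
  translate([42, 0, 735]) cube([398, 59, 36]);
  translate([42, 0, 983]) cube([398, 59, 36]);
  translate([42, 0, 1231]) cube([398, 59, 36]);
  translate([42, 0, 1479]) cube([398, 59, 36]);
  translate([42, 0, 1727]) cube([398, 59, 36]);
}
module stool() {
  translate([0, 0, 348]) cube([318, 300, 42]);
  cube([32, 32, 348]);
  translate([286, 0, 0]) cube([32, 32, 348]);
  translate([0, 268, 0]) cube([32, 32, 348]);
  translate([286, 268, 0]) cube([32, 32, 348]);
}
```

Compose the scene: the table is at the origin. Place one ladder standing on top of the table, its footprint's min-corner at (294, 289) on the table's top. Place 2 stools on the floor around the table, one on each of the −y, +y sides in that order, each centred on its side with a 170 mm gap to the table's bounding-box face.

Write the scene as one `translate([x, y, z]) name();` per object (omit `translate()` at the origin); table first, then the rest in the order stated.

table();
translate([294, 289, 723]) ladder();
translate([257, -470, 0]) stool();
translate([257, 936, 0]) stool();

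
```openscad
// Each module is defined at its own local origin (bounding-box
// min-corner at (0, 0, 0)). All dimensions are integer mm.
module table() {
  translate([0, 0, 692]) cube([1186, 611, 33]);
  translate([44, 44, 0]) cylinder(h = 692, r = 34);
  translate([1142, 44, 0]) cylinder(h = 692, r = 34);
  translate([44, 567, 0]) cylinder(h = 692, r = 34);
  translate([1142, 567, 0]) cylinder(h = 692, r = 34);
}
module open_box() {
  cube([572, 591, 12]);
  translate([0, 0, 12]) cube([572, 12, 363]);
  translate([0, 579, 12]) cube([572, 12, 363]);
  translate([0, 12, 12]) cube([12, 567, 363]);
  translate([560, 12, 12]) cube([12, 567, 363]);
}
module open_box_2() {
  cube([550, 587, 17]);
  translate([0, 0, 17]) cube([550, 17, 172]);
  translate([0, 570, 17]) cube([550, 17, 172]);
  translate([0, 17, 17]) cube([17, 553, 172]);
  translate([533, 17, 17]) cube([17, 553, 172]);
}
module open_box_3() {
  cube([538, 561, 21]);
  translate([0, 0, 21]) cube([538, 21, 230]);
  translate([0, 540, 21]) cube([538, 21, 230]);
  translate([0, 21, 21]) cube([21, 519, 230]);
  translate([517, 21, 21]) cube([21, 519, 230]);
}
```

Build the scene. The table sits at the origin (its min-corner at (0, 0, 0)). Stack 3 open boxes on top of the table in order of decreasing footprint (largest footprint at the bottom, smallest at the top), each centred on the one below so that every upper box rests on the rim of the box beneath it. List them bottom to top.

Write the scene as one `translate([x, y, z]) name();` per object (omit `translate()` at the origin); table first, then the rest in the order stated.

table();
translate([307, 10, 725]) open_box();
translate([318, 12, 1100]) open_box_2();
translate([324, 25, 1289]) open_box_3();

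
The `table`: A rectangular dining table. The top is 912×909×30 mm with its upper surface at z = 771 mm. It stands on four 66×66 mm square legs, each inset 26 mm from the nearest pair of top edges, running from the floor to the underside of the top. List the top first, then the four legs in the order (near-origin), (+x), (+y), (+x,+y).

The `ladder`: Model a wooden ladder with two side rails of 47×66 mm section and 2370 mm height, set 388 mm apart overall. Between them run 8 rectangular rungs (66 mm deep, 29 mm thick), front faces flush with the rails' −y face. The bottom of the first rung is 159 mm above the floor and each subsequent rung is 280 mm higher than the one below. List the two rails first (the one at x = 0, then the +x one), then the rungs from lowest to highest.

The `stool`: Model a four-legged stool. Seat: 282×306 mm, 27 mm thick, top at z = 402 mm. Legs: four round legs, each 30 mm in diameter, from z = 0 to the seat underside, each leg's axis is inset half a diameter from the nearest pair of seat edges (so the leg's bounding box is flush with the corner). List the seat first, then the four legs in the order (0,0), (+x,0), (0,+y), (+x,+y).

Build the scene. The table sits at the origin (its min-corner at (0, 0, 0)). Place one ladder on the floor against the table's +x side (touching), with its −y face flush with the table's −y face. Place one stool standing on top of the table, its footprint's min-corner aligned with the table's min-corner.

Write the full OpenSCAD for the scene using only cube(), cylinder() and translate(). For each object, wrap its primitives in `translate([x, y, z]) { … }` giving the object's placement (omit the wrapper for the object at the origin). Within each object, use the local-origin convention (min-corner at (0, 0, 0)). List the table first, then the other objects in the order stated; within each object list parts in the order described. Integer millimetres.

translate([0, 0, 741]) cube([912, 909, 30]);
translate([26, 26, 0]) cube([66, 66, 741]);
translate([820, 26, 0]) cube([66, 66, 741]);
translate([26, 817, 0]) cube([66, 66, 741]);
translate([820, 817, 0]) cube([66, 66, 741]);
translate([912, 0, 0]) {
  cube([47, 66, 2370]);
  translate([341, 0, 0]) cube([47, 66, 2370]);
  translate([47, 0, 159]) cube([294, 66, 29]);
  translate([47, 0, 439]) cube([294, 66, 29]);
  translate([47, 0, 719]) cube([294, 66, 29]);
  translate([47, 0, 999]) cube([294, 66, 29]);
  translate([47, 0, 1279]) cube([294, 66, 29]);
  translate([47, 0, 1559]) cube([294, 66, 29]);
  translate([47, 0, 1839]) cube([294, 66, 29]);
  translate([47, 0, 2119]) cube([294, 66, 29]);
}
translate([0, 0, 771]) {
  translate([0, 0, 375]) cube([282, 306, 27]);
  translate([15, 15, 0]) cylinder(h = 375, r = 15);
  translate([267, 15, 0]) cylinder(h = 375, r = 15);
  translate([15, 291, 0]) cylinder(h = 375, r = 15);
  translate([267, 291, 0]) cylinder(h = 375, r = 15);
}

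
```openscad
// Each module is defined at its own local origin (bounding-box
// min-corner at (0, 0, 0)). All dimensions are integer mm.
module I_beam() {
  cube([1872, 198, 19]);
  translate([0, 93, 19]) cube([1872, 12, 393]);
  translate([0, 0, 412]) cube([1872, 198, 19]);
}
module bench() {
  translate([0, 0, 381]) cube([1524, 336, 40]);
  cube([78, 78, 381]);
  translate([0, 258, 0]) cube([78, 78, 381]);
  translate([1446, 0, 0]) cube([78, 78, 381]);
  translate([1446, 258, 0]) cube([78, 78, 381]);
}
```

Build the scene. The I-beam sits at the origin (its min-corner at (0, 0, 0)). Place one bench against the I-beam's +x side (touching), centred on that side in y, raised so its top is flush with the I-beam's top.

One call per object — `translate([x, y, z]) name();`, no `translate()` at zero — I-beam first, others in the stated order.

I_beam();
translate([1872, -69, 10]) bench();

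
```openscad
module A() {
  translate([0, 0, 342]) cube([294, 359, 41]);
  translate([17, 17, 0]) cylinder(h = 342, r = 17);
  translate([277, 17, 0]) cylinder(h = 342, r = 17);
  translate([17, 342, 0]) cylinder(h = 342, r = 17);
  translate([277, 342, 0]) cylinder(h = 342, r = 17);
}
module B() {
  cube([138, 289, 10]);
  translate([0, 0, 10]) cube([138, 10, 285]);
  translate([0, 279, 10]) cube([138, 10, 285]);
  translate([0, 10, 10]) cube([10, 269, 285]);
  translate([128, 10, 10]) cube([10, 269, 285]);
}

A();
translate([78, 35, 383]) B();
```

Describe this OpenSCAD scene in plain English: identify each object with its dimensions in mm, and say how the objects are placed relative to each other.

A is a four-legged stool. The seat is a 294×359×41 mm slab whose top surface is at z = 383 mm; four round legs, each 34 mm in diameter, run from the floor (z = 0) to the underside of the seat, each leg's axis is inset half a diameter from the nearest pair of seat edges (so the leg's bounding box is flush with the corner).

B is an open-topped rectangular box: outside dimensions 138×289×295 mm, with a uniform wall and base thickness of 10 mm. The base is a full 138×289 slab on the floor; four walls sit on top of the base. The front and back walls (the −y and +y sides) span the full width; the two side walls fit between them.

The open box is on top of the stool, centred.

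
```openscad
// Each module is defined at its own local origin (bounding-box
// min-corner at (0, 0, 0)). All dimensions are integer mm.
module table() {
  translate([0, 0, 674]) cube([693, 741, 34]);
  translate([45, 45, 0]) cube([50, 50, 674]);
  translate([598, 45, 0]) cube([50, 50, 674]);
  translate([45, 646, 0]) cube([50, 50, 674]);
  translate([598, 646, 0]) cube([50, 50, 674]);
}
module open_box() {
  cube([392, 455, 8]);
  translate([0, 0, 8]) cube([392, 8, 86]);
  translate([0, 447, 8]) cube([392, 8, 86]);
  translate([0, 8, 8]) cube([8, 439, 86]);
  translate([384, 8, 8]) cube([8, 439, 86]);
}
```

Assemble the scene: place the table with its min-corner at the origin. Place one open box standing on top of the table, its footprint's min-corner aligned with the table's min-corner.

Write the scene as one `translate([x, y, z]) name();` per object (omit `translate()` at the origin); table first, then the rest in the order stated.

table();
translate([0, 0, 708]) open_box();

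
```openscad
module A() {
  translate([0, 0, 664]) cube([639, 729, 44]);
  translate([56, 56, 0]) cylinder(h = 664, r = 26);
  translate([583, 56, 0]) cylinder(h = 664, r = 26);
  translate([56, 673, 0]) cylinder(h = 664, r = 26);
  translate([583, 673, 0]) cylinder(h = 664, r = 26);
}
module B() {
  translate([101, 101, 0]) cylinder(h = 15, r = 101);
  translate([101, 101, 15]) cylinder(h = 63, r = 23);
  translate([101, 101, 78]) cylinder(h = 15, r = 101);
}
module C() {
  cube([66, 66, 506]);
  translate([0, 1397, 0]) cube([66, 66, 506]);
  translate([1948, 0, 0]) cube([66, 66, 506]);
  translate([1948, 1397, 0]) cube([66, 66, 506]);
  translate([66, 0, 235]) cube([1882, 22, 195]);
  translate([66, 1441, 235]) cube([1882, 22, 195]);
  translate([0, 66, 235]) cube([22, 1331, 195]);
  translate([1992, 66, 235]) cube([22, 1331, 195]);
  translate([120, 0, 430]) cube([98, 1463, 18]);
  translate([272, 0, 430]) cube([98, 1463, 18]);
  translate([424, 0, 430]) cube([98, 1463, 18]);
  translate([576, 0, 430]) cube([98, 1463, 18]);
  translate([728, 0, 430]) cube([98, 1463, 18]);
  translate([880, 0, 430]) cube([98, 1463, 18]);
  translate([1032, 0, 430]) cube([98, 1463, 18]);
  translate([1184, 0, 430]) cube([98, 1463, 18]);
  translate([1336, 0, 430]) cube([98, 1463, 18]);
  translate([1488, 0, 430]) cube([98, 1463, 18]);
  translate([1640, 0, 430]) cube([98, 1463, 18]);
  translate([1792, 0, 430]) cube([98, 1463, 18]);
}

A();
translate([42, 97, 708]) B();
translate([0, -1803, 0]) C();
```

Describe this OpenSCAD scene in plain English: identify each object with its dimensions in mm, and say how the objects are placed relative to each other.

A is a table with a 639×729 mm rectangular top, 44 mm thick, top surface at z = 708 mm, supported by four round legs of 52 mm diameter, each leg's bounding box inset 30 mm from the nearest pair of top edges, running from the floor.

B is a spool: two coaxial disc flanges of radius 101 mm and thickness 15 mm, joined by a core cylinder of radius 23 mm and height 63 mm. The lower flange rests on z = 0 and the three cylinders share a vertical axis.

C is a bed frame 2014 mm long (x) by 1463 mm wide (y). Four 66×66 mm corner posts, 506 mm tall, at the corners of the footprint. Four rails of 22 mm thickness and 195 mm height run between adjacent posts with their undersides at z = 235 mm, their outer faces flush with the outside of the frame (the two x-running rails run between the posts' inner faces; the two y-running rails run between the posts' inner faces). 12 slats, each 98 mm wide (x) and 18 mm thick, lie across the top of the two x-running rails, running the full 1463 mm width of the frame in y; the slats are evenly spaced along x between the inner faces of the end posts with equal gaps (rounded down to the nearest mm) at the −x end and between each pair — any rounding remainder accumulates at the +x end.

The spool is on top of the table. The bed frame is on the floor beside the table on its −y side.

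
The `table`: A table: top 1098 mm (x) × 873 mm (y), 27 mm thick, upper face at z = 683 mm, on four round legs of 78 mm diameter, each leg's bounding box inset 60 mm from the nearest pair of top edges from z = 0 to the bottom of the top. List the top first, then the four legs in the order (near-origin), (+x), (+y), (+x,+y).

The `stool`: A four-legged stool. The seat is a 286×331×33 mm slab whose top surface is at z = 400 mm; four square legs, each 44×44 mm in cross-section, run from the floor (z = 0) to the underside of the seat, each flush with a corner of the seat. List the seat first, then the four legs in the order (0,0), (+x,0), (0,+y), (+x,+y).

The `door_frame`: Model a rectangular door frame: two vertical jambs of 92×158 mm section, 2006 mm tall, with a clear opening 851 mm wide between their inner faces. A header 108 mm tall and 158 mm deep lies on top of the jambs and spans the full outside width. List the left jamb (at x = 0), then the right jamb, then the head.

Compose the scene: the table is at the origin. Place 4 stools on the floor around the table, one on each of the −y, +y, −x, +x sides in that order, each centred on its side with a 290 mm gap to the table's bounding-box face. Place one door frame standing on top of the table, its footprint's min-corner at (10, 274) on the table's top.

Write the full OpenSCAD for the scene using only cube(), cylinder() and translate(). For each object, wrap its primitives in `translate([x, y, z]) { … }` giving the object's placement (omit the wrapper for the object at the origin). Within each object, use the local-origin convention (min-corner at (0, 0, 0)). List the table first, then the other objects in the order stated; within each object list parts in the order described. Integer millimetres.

translate([0, 0, 656]) cube([1098, 873, 27]);
translate([99, 99, 0]) cylinder(h = 656, r = 39);
translate([999, 99, 0]) cylinder(h = 656, r = 39);
translate([99, 774, 0]) cylinder(h = 656, r = 39);
translate([999, 774, 0]) cylinder(h = 656, r = 39);
translate([406, -621, 0]) {
  translate([0, 0, 367]) cube([286, 331, 33]);
  cube([44, 44, 367]);
  translate([242, 0, 0]) cube([44, 44, 367]);
  translate([0, 287, 0]) cube([44, 44, 367]);
  translate([242, 287, 0]) cube([44, 44, 367]);
}
translate([406, 1163, 0]) {
  translate([0, 0, 367]) cube([286, 331, 33]);
  cube([44, 44, 367]);
  translate([242, 0, 0]) cube([44, 44, 367]);
  translate([0, 287, 0]) cube([44, 44, 367]);
  translate([242, 287, 0]) cube([44, 44, 367]);
}
translate([-576, 271, 0]) {
  translate([0, 0, 367]) cube([286, 331, 33]);
  cube([44, 44, 367]);
  translate([242, 0, 0]) cube([44, 44, 367]);
  translate([0, 287, 0]) cube([44, 44, 367]);
  translate([242, 287, 0]) cube([44, 44, 367]);
}
translate([1388, 271, 0]) {
  translate([0, 0, 367]) cube([286, 331, 33]);
  cube([44, 44, 367]);
  translate([242, 0, 0]) cube([44, 44, 367]);
  translate([0, 287, 0]) cube([44, 44, 367]);
  translate([242, 287, 0]) cube([44, 44, 367]);
}
translate([10, 274, 683]) {
  cube([92, 158, 2006]);
  translate([943, 0, 0]) cube([92, 158, 2006]);
  translate([0, 0, 2006]) cube([1035, 158, 108]);
}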